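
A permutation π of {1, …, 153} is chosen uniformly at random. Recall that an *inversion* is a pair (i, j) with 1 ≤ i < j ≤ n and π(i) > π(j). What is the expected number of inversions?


Write X = Σ X_I over the C(153, 2) = 11628 pairs i < j, with X_I the indicator of one inversion.
There are 11628 indicators.
For each fixed pair i < j, the values π(i) and π(j) are two distinct elements of {1, …, 153} in uniformly random order; by symmetry P[π(i) > π(j)] = 1/2.
By linearity: E[X] = 11628 · (1/2) = C(153, 2) · (1/2) = 11628/2 = 5814 ≈ 5814.0000.

E[X] = 5814 = 5814.0000.


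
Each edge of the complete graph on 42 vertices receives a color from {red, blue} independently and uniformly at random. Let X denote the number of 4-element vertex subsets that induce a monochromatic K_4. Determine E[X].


Let X = Σ_S X_S over the C(42, 4) = 111930 subsets S of size 4, where X_S = 1 if the K_4 on S is monochromatic.
For a fixed S, the K_4 on S has C(4, 2) = 6 edges. P[all 6 edges red] = (1/2)^6, and likewise for blue, so P[monochromatic] = 2·(1/2)^6 = 2^{1 − 6} = 1/32.
Summing: E[X] = C(42, 4) · 2^{1 − 6} = 111930 · 1/32 = 55965/16.
Numerically: E[X] ≈ 3497.812500.

E[X] = C(42,4)·2^(1−C(4,2)) = 55965/16 ≈ 3497.812500.


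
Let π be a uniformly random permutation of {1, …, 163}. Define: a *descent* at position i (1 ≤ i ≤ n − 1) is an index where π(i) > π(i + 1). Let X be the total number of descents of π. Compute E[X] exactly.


Write X = Σ X_I over i = 1, …, 162, with X_I the indicator of one descent.
There are 162 indicators.
For each fixed i, the pair (π(i), π(i+1)) is a uniformly random ordered pair of distinct values from {1, …, 163}; by symmetry P[π(i) > π(i+1)] = 1/2.
By linearity: E[X] = 162 · (1/2) = (163 − 1) · (1/2) = 81 ≈ 81.000.

E[X] = 81 = 81.000.


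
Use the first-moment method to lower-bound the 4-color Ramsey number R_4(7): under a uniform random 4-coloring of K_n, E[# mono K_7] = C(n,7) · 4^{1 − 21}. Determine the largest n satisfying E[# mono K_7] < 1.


We need C(n, 7) · 4^{1 − 21} < 1, i.e. C(n, 7) < 4^{21 − 1} = 1099511627776.
Check values of n near the boundary:
  n = 177: C(177, 7) = 957664425960; 957664425960 < 1099511627776? YES
  n = 178: C(178, 7) = 996867063280; 996867063280 < 1099511627776? YES
  n = 179: C(179, 7) = 1037437234460; 1037437234460 < 1099511627776? YES
  n = 180: C(180, 7) = 1079414463600; 1079414463600 < 1099511627776? YES
  n = 181: C(181, 7) = 1122839183400; 1122839183400 < 1099511627776? NO
  n = 182: C(182, 7) = 1167752750736; 1167752750736 < 1099511627776? NO
The largest n with C(n, 7) < 1099511627776 is n = 180 (where E[X] = 67463403975/68719476736 ≈ 0.98172). Hence R_4(7) > 180, i.e. R_4(7) ≥ 181.

Largest n = 180; hence R_4(7) > 180.


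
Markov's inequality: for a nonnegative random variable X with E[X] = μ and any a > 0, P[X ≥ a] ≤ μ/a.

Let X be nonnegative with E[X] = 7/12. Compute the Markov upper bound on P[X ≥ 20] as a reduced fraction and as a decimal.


μ = E[X] = 7/12, a = 20.
Markov: P[X ≥ 20] ≤ μ/a = (7/12)/20 = 7/240.
Numerically: ≈ 0.0292.
(Since a = 20 > μ = 0.5833, the bound 7/240 is < 1 and informative.)

P[X ≥ 20] ≤ 7/240 ≈ 0.0292.


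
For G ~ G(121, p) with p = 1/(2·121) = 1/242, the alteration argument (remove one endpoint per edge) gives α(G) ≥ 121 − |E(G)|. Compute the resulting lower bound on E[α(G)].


E[|E(G)|] = C(121, 2)·p = 7260 · (1/242) = 30.
E[α(G)] ≥ n − E[|E(G)|] = 121 − 30 = 91.
Numerically: ≈ 91.000.
(This is only a lower bound; the true E[α(G)] may be larger.)

E[α(G)] ≥ 91 ≈ 91.000.


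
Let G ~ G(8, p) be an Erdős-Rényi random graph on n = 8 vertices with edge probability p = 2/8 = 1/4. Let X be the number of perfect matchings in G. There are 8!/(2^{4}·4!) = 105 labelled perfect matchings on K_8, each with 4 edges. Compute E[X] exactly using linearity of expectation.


K_8 has 8!/(2^{4}·4!) = 105 labelled perfect matchings.
For each such perfect matching H, let X_H = 1 if all 4 edges of H are present in G. Then P[X_H = 1] = p^{4} = (1/4)^{4} = 1/256.
By linearity: E[X] = Σ_H E[X_H] = 105 · p^{4} = 105 · 1/256 = 105/256.
Numerically: E[X] ≈ 0.410156.

E[X] = 105 · (1/4)^{4} = 105/256 ≈ 0.410156.


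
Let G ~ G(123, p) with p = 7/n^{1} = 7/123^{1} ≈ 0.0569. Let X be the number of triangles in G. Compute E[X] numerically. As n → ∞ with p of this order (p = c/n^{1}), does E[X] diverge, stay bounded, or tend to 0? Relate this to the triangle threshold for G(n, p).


Number of potential triangles: C(123, 3) = 302621.
Each occurs with probability p³ ≈ (0.0569)³ ≈ 1.84323e-04.
By linearity: E[X] = C(123, 3)·p³ ≈ 302621 · 1.84323e-04 ≈ 55.780.
Here α = 1, so p = 7/n is exactly at the triangle threshold p ~ 1/n. Asymptotically E[X] → c³/6 = 7³/6 = 343/6 ≈ 57.167, a bounded constant. In this regime the triangle count is asymptotically Poisson(c³/6).

E[X] ≈ 55.780; in regime p = Θ(1/n^{1}) E[X] stays bounded (at the triangle threshold p ~ 1/n).


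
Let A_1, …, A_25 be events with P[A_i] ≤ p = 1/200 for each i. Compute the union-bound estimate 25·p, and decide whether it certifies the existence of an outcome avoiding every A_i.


Union bound: P[∪_{i=1}^{25} A_i] ≤ Σ_i P[A_i] ≤ 25·p = 25·(1/200) = 1/8.
Numerically: 1/8 ≈ 0.1250.
Is 1/8 < 1? YES.
Since P[∪ A_i] ≤ 1/8 < 1, the complement has P[∩ A_i^c] ≥ 1 − 1/8 = 7/8 > 0, so some outcome avoids every A_i.

25·p = 1/8 ≈ 0.1250; existence CERTIFIED by the union bound.


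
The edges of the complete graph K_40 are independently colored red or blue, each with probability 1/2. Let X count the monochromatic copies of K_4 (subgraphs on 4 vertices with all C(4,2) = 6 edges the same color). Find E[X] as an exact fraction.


Let X = Σ_S X_S over the C(40, 4) = 91390 subsets S of size 4, where X_S = 1 if the K_4 on S is monochromatic.
For a fixed S, the K_4 on S has C(4, 2) = 6 edges. P[all 6 edges red] = (1/2)^6, and likewise for blue, so P[monochromatic] = 2·(1/2)^6 = 2^{1 − 6} = 1/32.
Summing: E[X] = C(40, 4) · 2^{1 − 6} = 91390 · 1/32 = 45695/16.
Numerically: E[X] ≈ 2855.937500.

E[X] = C(40,4)·2^(1−C(4,2)) = 45695/16 ≈ 2855.937500.


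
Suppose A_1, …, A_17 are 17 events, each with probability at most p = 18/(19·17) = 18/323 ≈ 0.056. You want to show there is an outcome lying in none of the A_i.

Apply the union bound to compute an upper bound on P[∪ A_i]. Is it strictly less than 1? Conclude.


Union bound: P[∪_{i=1}^{17} A_i] ≤ Σ_i P[A_i] ≤ 17·p = 17·(18/323) = 18/19.
Numerically: 18/19 ≈ 0.947.
Is 18/19 < 1? YES.
Since P[∪ A_i] ≤ 18/19 < 1, the complement has P[∩ A_i^c] ≥ 1 − 18/19 = 1/19 > 0, so some outcome avoids every A_i.

17·p = 18/19 ≈ 0.947; existence CERTIFIED by the union bound.


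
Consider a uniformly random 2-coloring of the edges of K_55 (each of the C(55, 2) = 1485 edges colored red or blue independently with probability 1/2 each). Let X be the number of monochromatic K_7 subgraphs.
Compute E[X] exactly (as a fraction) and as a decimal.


Let X = Σ_S X_S over the C(55, 7) = 202927725 subsets S of size 7, where X_S = 1 if the K_7 on S is monochromatic.
For a fixed S, the K_7 on S has C(7, 2) = 21 edges. P[all 21 edges red] = (1/2)^21, and likewise for blue, so P[monochromatic] = 2·(1/2)^21 = 2^{1 − 21} = 1/1048576.
By linearity of expectation: E[X] = C(55, 7) · 2^{1 − 21} = 202927725 · 1/1048576 = 202927725/1048576.
Numerically: E[X] ≈ 193.527.

E[X] = C(55,7)·2^(1−C(7,2)) = 202927725/1048576 ≈ 193.527.


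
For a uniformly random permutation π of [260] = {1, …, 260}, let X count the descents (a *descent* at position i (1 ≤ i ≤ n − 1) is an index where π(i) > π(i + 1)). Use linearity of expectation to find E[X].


Write X = Σ X_I over i = 1, …, 259, with X_I the indicator of one descent.
There are 259 indicators.
For each fixed i, the pair (π(i), π(i+1)) is a uniformly random ordered pair of distinct values from {1, …, 260}; by symmetry P[π(i) > π(i+1)] = 1/2.
By linearity: E[X] = 259 · (1/2) = (260 − 1) · (1/2) = 259/2 ≈ 129.5000.

E[X] = 259/2 = 129.5000.


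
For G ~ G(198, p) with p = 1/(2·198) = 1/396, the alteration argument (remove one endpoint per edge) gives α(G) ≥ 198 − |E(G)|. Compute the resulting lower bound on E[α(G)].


E[|E(G)|] = C(198, 2)·p = 19503 · (1/396) = 197/4.
E[α(G)] ≥ n − E[|E(G)|] = 198 − 197/4 = 595/4.
Numerically: ≈ 148.75000.
(This is only a lower bound; the true E[α(G)] may be larger.)

E[α(G)] ≥ 595/4 ≈ 148.75000.


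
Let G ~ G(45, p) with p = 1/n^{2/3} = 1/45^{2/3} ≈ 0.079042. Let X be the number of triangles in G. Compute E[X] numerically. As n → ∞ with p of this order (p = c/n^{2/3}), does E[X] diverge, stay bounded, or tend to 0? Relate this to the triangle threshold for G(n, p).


Number of potential triangles: C(45, 3) = 14190.
Each occurs with probability p³ ≈ (0.079042)³ ≈ 4.9382716e-04.
By linearity: E[X] = C(45, 3)·p³ ≈ 14190 · 4.9382716e-04 ≈ 7.00741.
Since α = 2/3 < 1, p = c/n^{2/3} ≫ 1/n is above the triangle threshold p ~ 1/n. Asymptotically E[X] ~ (c³/6)·n^{3(1−α)} = (1³/6)·n^{1} → ∞; triangles are abundant w.h.p.

E[X] ≈ 7.00741; in regime p = Θ(1/n^{2/3}) E[X] diverges (above the triangle threshold p ~ 1/n).


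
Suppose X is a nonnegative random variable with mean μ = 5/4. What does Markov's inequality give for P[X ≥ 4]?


μ = E[X] = 5/4, a = 4.
Markov: P[X ≥ 4] ≤ μ/a = (5/4)/4 = 5/16.
Numerically: ≈ 0.312500.
(Since a = 4 > μ = 1.250000, the bound 5/16 is < 1 and informative.)

P[X ≥ 4] ≤ 5/16 ≈ 0.312500.


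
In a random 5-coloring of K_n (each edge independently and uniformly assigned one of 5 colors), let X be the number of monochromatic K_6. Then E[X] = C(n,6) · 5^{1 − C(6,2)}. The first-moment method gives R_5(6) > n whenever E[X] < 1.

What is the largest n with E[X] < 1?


We need C(n, 6) · 5^{1 − 15} < 1, i.e. C(n, 6) < 5^{15 − 1} = 6103515625.
Check values of n near the boundary:
  n = 129: C(129, 6) = 5688177600; 5688177600 < 6103515625? YES
  n = 130: C(130, 6) = 5963412000; 5963412000 < 6103515625? YES
  n = 131: C(131, 6) = 6249655776; 6249655776 < 6103515625? NO
  n = 132: C(132, 6) = 6547258432; 6547258432 < 6103515625? NO
The largest n with C(n, 6) < 6103515625 is n = 130 (where E[X] = 47707296/48828125 ≈ 0.977). Hence R_5(6) > 130, i.e. R_5(6) ≥ 131.

Largest n = 130; hence R_5(6) > 130.


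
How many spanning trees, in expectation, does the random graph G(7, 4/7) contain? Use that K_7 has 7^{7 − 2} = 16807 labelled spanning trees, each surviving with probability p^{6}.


K_7 has 7^{7 − 2} = 16807 labelled spanning trees.
For each such spanning tree H, let X_H = 1 if all 6 edges of H are present in G. Then P[X_H = 1] = p^{6} = (4/7)^{6} = 4096/117649.
By linearity: E[X] = Σ_H E[X_H] = 16807 · p^{6} = 16807 · 4096/117649 = 4096/7.
Numerically: E[X] ≈ 585.143.

E[X] = 16807 · (4/7)^{6} = 4096/7 ≈ 585.143.


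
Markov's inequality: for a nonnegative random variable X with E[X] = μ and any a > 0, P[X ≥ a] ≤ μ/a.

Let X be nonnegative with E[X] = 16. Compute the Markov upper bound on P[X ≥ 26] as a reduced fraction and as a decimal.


μ = E[X] = 16, a = 26.
Markov: P[X ≥ 26] ≤ μ/a = (16)/26 = 8/13.
Numerically: ≈ 0.615.
(Since a = 26 > μ = 16.000, the bound 8/13 is < 1 and informative.)

P[X ≥ 26] ≤ 8/13 ≈ 0.615.


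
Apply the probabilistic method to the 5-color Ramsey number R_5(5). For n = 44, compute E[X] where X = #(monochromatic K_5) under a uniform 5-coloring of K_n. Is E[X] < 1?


E[X] = C(44, 5) · 5^{1 − 10} = 1086008 · 5^{−9} = 1086008/1953125.
As a reduced fraction: E[X] = 1086008/1953125 ≈ 0.5560361.
Is E[X] < 1? YES.
Since E[X] < 1, there exists a 5-coloring of K_{44} with no monochromatic K_5; hence R_5(5) > 44.

E[X] = 1086008/1953125 ≈ 0.5560361; E[X] < 1, so R_5(5) > 44.


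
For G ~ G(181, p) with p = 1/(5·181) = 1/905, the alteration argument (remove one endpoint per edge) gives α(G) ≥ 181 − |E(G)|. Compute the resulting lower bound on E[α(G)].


E[|E(G)|] = C(181, 2)·p = 16290 · (1/905) = 18.
E[α(G)] ≥ n − E[|E(G)|] = 181 − 18 = 163.
Numerically: ≈ 163.000000.
(This is only a lower bound; the true E[α(G)] may be larger.)

E[α(G)] ≥ 163 ≈ 163.000000.


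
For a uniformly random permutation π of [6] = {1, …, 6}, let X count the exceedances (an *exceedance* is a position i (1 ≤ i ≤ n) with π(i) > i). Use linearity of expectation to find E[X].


Write X = Σ_{i=1}^{6} X_i, where X_i = 1_{π(i) > i}.
For each fixed i, π(i) is uniform over {1, …, 6} (marginal of a uniform permutation), so P[π(i) > i] = (n − i)/n. Summing: Σ_{i=1}^{6} (n − i)/n = (0 + 1 + … + 5)/6 = 6(6 − 1)/(2·6) = (6 − 1)/2.
Hence E[X] = Σ_{i=1}^{6} (6 − i)/6 = 5/2 ≈ 2.500.

E[X] = 5/2 = 2.500.


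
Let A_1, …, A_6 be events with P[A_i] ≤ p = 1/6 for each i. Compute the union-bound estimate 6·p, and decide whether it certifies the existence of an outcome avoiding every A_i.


Union bound: P[∪_{i=1}^{6} A_i] ≤ Σ_i P[A_i] ≤ 6·p = 6·(1/6) = 1.
Numerically: 1 ≈ 1.0000.
Is 1 < 1? NO.
Since the bound 1 is ≥ 1, the union bound is uninformative here; it does NOT by itself certify existence.

6·p = 1 ≈ 1.0000; existence NOT certified by the union bound.


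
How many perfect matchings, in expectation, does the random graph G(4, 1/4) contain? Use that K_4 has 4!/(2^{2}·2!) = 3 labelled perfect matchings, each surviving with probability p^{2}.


K_4 has 4!/(2^{2}·2!) = 3 labelled perfect matchings.
For each such perfect matching H, let X_H = 1 if all 2 edges of H are present in G. Then P[X_H = 1] = p^{2} = (1/4)^{2} = 1/16.
By linearity of expectation: E[X] = Σ_H E[X_H] = 3 · p^{2} = 3 · 1/16 = 3/16.
Numerically: E[X] ≈ 0.1875.

E[X] = 3 · (1/4)^{2} = 3/16 ≈ 0.1875.


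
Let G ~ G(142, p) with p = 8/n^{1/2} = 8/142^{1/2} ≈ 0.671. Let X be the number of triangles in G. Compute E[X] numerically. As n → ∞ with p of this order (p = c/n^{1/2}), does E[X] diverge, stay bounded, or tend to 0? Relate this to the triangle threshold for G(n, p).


Number of potential triangles: C(142, 3) = 467180.
Each occurs with probability p³ ≈ (0.671)³ ≈ 3.02578e-01.
By linearity: E[X] = C(142, 3)·p³ ≈ 467180 · 3.02578e-01 ≈ 141358.421.
Since α = 1/2 < 1, p = c/n^{1/2} ≫ 1/n is above the triangle threshold p ~ 1/n. Asymptotically E[X] ~ (c³/6)·n^{3(1−α)} = (8³/6)·n^{1.5} → ∞; triangles are abundant w.h.p.

E[X] ≈ 141358.421; in regime p = Θ(1/n^{1/2}) E[X] diverges (above the triangle threshold p ~ 1/n).


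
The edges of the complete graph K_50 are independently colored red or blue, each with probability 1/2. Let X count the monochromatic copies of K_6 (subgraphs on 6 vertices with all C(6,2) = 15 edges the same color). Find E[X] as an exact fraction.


Let X = Σ_S X_S over the C(50, 6) = 15890700 subsets S of size 6, where X_S = 1 if the K_6 on S is monochromatic.
For a fixed S, the K_6 on S has C(6, 2) = 15 edges. P[all 15 edges red] = (1/2)^15, and likewise for blue, so P[monochromatic] = 2·(1/2)^15 = 2^{1 − 15} = 1/16384.
Summing: E[X] = C(50, 6) · 2^{1 − 15} = 15890700 · 1/16384 = 3972675/4096.
Numerically: E[X] ≈ 969.89136.

E[X] = C(50,6)·2^(1−C(6,2)) = 3972675/4096 ≈ 969.89136.


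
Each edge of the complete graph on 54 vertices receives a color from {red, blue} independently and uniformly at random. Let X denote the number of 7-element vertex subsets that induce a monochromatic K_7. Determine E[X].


Let X = Σ_S X_S over the C(54, 7) = 177100560 subsets S of size 7, where X_S = 1 if the K_7 on S is monochromatic.
For a fixed S, the K_7 on S has C(7, 2) = 21 edges. P[all 21 edges red] = (1/2)^21, and likewise for blue, so P[monochromatic] = 2·(1/2)^21 = 2^{1 − 21} = 1/1048576.
By linearity: E[X] = C(54, 7) · 2^{1 − 21} = 177100560 · 1/1048576 = 11068785/65536.
Numerically: E[X] ≈ 168.89626.

E[X] = C(54,7)·2^(1−C(7,2)) = 11068785/65536 ≈ 168.89626.


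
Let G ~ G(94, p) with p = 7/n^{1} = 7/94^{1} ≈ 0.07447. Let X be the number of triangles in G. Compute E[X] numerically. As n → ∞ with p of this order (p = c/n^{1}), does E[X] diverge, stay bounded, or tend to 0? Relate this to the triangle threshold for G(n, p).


Number of potential triangles: C(94, 3) = 134044.
Each occurs with probability p³ ≈ (0.07447)³ ≈ 4.129624e-04.
By linearity: E[X] = C(94, 3)·p³ ≈ 134044 · 4.129624e-04 ≈ 55.3551.
Here α = 1, so p = 7/n is exactly at the triangle threshold p ~ 1/n. Asymptotically E[X] → c³/6 = 7³/6 = 343/6 ≈ 57.1667, a bounded constant. In this regime the triangle count is asymptotically Poisson(c³/6).

E[X] ≈ 55.3551; in regime p = Θ(1/n^{1}) E[X] stays bounded (at the triangle threshold p ~ 1/n).


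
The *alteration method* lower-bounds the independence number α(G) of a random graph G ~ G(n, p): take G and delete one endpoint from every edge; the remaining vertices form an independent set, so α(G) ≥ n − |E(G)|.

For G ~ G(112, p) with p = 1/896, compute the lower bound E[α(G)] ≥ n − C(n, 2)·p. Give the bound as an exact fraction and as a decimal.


E[|E(G)|] = C(112, 2)·p = 6216 · (1/896) = 111/16.
E[α(G)] ≥ n − E[|E(G)|] = 112 − 111/16 = 1681/16.
Numerically: ≈ 105.0625.
(This is only a lower bound; the true E[α(G)] may be larger.)

E[α(G)] ≥ 1681/16 ≈ 105.0625.


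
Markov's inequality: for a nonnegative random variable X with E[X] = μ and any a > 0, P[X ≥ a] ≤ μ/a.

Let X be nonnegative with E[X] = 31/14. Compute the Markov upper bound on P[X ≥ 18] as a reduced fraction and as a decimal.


μ = E[X] = 31/14, a = 18.
Markov: P[X ≥ 18] ≤ μ/a = (31/14)/18 = 31/252.
Numerically: ≈ 0.123016.
(Since a = 18 > μ = 2.214286, the bound 31/252 is < 1 and informative.)

P[X ≥ 18] ≤ 31/252 ≈ 0.123016.


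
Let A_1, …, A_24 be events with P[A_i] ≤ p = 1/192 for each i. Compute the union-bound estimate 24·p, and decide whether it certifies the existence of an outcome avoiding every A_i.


Union bound: P[∪_{i=1}^{24} A_i] ≤ Σ_i P[A_i] ≤ 24·p = 24·(1/192) = 1/8.
Numerically: 1/8 ≈ 0.1250.
Is 1/8 < 1? YES.
Since P[∪ A_i] ≤ 1/8 < 1, the complement has P[∩ A_i^c] ≥ 1 − 1/8 = 7/8 > 0, so some outcome avoids every A_i.

24·p = 1/8 ≈ 0.1250; existence CERTIFIED by the union bound.


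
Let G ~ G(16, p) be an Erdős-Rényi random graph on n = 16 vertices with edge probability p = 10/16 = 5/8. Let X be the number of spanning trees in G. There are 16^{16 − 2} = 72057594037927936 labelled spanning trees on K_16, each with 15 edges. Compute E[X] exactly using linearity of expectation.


K_16 has 16^{16 − 2} = 72057594037927936 labelled spanning trees.
For each such spanning tree H, let X_H = 1 if all 15 edges of H are present in G. Then P[X_H = 1] = p^{15} = (5/8)^{15} = 30517578125/35184372088832.
By linearity of expectation: E[X] = Σ_H E[X_H] = 72057594037927936 · p^{15} = 72057594037927936 · 30517578125/35184372088832 = 62500000000000.
Numerically: E[X] ≈ 6.25e+13.

E[X] = 72057594037927936 · (5/8)^{15} = 62500000000000 ≈ 6.25e+13.


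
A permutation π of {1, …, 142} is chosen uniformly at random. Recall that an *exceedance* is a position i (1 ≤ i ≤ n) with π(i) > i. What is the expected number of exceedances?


Write X = Σ_{i=1}^{142} X_i, where X_i = 1_{π(i) > i}.
For each fixed i, π(i) is uniform over {1, …, 142} (marginal of a uniform permutation), so P[π(i) > i] = (n − i)/n. Summing: Σ_{i=1}^{142} (n − i)/n = (0 + 1 + … + 141)/142 = 142(142 − 1)/(2·142) = (142 − 1)/2.
Hence E[X] = Σ_{i=1}^{142} (142 − i)/142 = 141/2 ≈ 70.500.

E[X] = 141/2 = 70.500.


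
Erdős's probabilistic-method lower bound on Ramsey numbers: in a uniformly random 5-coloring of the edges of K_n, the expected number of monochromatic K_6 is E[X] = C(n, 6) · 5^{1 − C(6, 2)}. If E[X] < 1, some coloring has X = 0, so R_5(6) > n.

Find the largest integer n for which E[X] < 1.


We need C(n, 6) · 5^{1 − 15} < 1, i.e. C(n, 6) < 5^{15 − 1} = 6103515625.
Check values of n near the boundary:
  n = 125: C(125, 6) = 4690625500; 4690625500 < 6103515625? YES
  n = 126: C(126, 6) = 4925156775; 4925156775 < 6103515625? YES
  n = 127: C(127, 6) = 5169379425; 5169379425 < 6103515625? YES
  n = 128: C(128, 6) = 5423611200; 5423611200 < 6103515625? YES
  n = 129: C(129, 6) = 5688177600; 5688177600 < 6103515625? YES
  n = 130: C(130, 6) = 5963412000; 5963412000 < 6103515625? YES
  n = 131: C(131, 6) = 6249655776; 6249655776 < 6103515625? NO
The largest n with C(n, 6) < 6103515625 is n = 130 (where E[X] = 47707296/48828125 ≈ 0.977045). Hence R_5(6) > 130, i.e. R_5(6) ≥ 131.

Largest n = 130; hence R_5(6) > 130.


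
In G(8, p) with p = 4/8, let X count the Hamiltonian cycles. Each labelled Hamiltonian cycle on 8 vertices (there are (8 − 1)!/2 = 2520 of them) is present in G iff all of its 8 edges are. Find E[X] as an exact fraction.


K_8 has (8 − 1)!/2 = 2520 labelled Hamiltonian cycles.
For each such Hamiltonian cycle H, let X_H = 1 if all 8 edges of H are present in G. Then P[X_H = 1] = p^{8} = (1/2)^{8} = 1/256.
By linearity: E[X] = Σ_H E[X_H] = 2520 · p^{8} = 2520 · 1/256 = 315/32.
Numerically: E[X] ≈ 9.844.

E[X] = 2520 · (1/2)^{8} = 315/32 ≈ 9.844.


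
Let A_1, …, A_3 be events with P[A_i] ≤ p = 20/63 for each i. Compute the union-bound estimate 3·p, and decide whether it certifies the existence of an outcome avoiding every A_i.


Union bound: P[∪_{i=1}^{3} A_i] ≤ Σ_i P[A_i] ≤ 3·p = 3·(20/63) = 20/21.
Numerically: 20/21 ≈ 0.952381.
Is 20/21 < 1? YES.
Since P[∪ A_i] ≤ 20/21 < 1, the complement has P[∩ A_i^c] ≥ 1 − 20/21 = 1/21 > 0, so some outcome avoids every A_i.

3·p = 20/21 ≈ 0.952381; existence CERTIFIED by the union bound.


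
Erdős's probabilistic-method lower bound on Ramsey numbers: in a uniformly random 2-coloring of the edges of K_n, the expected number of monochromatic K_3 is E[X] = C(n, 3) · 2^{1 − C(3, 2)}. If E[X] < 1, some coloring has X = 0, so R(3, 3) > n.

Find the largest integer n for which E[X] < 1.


We need C(n, 3) · 2^{1 − 3} < 1, i.e. C(n, 3) < 2^{3 − 1} = 4.
Check values of n near the boundary:
  n = 3: C(3, 3) = 1; 1 < 4? YES
  n = 4: C(4, 3) = 4; 4 < 4? NO
The largest n with C(n, 3) < 4 is n = 3 (where E[X] = 1/4 ≈ 0.250000). Hence R(3, 3) > 3, i.e. R(3, 3) ≥ 4.

Largest n = 3; hence R(3, 3) > 3.


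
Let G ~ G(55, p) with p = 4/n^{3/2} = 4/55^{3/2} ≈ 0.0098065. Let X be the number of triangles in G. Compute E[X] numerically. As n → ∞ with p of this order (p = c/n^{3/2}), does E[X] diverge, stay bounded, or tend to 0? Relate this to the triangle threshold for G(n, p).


Number of potential triangles: C(55, 3) = 26235.
Each occurs with probability p³ ≈ (0.0098065)³ ≈ 9.4307856e-07.
By linearity: E[X] = C(55, 3)·p³ ≈ 26235 · 9.4307856e-07 ≈ 0.02474.
Since α = 3/2 > 1, p = c/n^{3/2} = o(1/n) is below the triangle threshold p ~ 1/n. Asymptotically E[X] ~ (c³/6)·n^{3(1−α)} = (4³/6)·n^{-1.5} → 0, so by Markov's inequality G has no triangles w.h.p.

E[X] ≈ 0.02474; in regime p = Θ(1/n^{3/2}) E[X] tends to 0 (below the triangle threshold p ~ 1/n).


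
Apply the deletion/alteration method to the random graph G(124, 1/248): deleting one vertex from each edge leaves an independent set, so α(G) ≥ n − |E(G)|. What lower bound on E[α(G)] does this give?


E[|E(G)|] = C(124, 2)·p = 7626 · (1/248) = 123/4.
E[α(G)] ≥ n − E[|E(G)|] = 124 − 123/4 = 373/4.
Numerically: ≈ 93.2500.
(This is only a lower bound; the true E[α(G)] may be larger.)

E[α(G)] ≥ 373/4 ≈ 93.2500.


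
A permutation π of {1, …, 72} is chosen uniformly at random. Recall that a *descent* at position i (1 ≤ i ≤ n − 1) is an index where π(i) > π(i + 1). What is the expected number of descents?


Write X = Σ X_I over i = 1, …, 71, with X_I the indicator of one descent.
There are 71 indicators.
For each fixed i, the pair (π(i), π(i+1)) is a uniformly random ordered pair of distinct values from {1, …, 72}; by symmetry P[π(i) > π(i+1)] = 1/2.
By linearity: E[X] = 71 · (1/2) = (72 − 1) · (1/2) = 71/2 ≈ 35.500000.

E[X] = 71/2 = 35.500000.


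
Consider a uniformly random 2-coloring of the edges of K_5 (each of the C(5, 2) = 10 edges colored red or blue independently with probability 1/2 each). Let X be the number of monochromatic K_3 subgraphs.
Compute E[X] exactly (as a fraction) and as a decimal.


Let X = Σ_S X_S over the C(5, 3) = 10 subsets S of size 3, where X_S = 1 if the K_3 on S is monochromatic.
For a fixed S, the K_3 on S has C(3, 2) = 3 edges. P[all 3 edges red] = (1/2)^3, and likewise for blue, so P[monochromatic] = 2·(1/2)^3 = 2^{1 − 3} = 1/4.
Summing: E[X] = C(5, 3) · 2^{1 − 3} = 10 · 1/4 = 5/2.
Numerically: E[X] ≈ 2.500.

E[X] = C(5,3)·2^(1−C(3,2)) = 5/2 ≈ 2.500.


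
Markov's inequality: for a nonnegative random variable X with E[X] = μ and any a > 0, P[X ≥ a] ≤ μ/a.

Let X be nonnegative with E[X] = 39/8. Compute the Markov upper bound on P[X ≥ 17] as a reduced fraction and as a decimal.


μ = E[X] = 39/8, a = 17.
Markov: P[X ≥ 17] ≤ μ/a = (39/8)/17 = 39/136.
Numerically: ≈ 0.286765.
(Since a = 17 > μ = 4.875000, the bound 39/136 is < 1 and informative.)

P[X ≥ 17] ≤ 39/136 ≈ 0.286765.


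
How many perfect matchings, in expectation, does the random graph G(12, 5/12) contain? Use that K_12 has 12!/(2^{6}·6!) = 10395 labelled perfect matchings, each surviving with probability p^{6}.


K_12 has 12!/(2^{6}·6!) = 10395 labelled perfect matchings.
For each such perfect matching H, let X_H = 1 if all 6 edges of H are present in G. Then P[X_H = 1] = p^{6} = (5/12)^{6} = 15625/2985984.
Summing the indicators: E[X] = Σ_H E[X_H] = 10395 · p^{6} = 10395 · 15625/2985984 = 6015625/110592.
Numerically: E[X] ≈ 54.39.

E[X] = 10395 · (5/12)^{6} = 6015625/110592 ≈ 54.39.


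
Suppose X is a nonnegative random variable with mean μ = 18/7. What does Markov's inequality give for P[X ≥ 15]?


μ = E[X] = 18/7, a = 15.
Markov: P[X ≥ 15] ≤ μ/a = (18/7)/15 = 6/35.
Numerically: ≈ 0.17143.
(Since a = 15 > μ = 2.57143, the bound 6/35 is < 1 and informative.)

P[X ≥ 15] ≤ 6/35 ≈ 0.17143.


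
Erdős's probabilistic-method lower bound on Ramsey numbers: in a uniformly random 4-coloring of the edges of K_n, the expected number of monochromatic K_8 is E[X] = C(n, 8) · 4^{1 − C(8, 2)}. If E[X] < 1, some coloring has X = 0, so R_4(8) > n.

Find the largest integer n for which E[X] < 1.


We need C(n, 8) · 4^{1 − 28} < 1, i.e. C(n, 8) < 4^{28 − 1} = 18014398509481984.
Check values of n near the boundary:
  n = 403: C(403, 8) = 16090020602228430; 16090020602228430 < 18014398509481984? YES
  n = 404: C(404, 8) = 16415071523485570; 16415071523485570 < 18014398509481984? YES
  n = 405: C(405, 8) = 16745853821188050; 16745853821188050 < 18014398509481984? YES
  n = 406: C(406, 8) = 17082453897995850; 17082453897995850 < 18014398509481984? YES
  n = 407: C(407, 8) = 17424959239309050; 17424959239309050 < 18014398509481984? YES
  n = 408: C(408, 8) = 17773458424095231; 17773458424095231 < 18014398509481984? YES
  n = 409: C(409, 8) = 18128041135797879; 18128041135797879 < 18014398509481984? NO
The largest n with C(n, 8) < 18014398509481984 is n = 408 (where E[X] = 17773458424095231/18014398509481984 ≈ 0.98663). Hence R_4(8) > 408, i.e. R_4(8) ≥ 409.

Largest n = 408; hence R_4(8) > 408.


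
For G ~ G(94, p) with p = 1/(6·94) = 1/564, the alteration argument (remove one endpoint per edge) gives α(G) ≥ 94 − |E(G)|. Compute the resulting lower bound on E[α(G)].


E[|E(G)|] = C(94, 2)·p = 4371 · (1/564) = 31/4.
E[α(G)] ≥ n − E[|E(G)|] = 94 − 31/4 = 345/4.
Numerically: ≈ 86.2500.
(This is only a lower bound; the true E[α(G)] may be larger.)

E[α(G)] ≥ 345/4 ≈ 86.2500.


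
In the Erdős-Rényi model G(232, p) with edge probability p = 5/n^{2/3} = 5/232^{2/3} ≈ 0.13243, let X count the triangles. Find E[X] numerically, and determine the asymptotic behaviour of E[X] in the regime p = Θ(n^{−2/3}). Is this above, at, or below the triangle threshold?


Number of potential triangles: C(232, 3) = 2054360.
Each occurs with probability p³ ≈ (0.13243)³ ≈ 2.3223841e-03.
By linearity: E[X] = C(232, 3)·p³ ≈ 2054360 · 2.3223841e-03 ≈ 4771.01293.
Since α = 2/3 < 1, p = c/n^{2/3} ≫ 1/n is above the triangle threshold p ~ 1/n. Asymptotically E[X] ~ (c³/6)·n^{3(1−α)} = (5³/6)·n^{1} → ∞; triangles are abundant w.h.p.

E[X] ≈ 4771.01293; in regime p = Θ(1/n^{2/3}) E[X] diverges (above the triangle threshold p ~ 1/n).


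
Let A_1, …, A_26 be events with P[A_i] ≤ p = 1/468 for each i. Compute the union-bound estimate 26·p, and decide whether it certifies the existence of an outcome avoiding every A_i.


Union bound: P[∪_{i=1}^{26} A_i] ≤ Σ_i P[A_i] ≤ 26·p = 26·(1/468) = 1/18.
Numerically: 1/18 ≈ 0.05556.
Is 1/18 < 1? YES.
Since P[∪ A_i] ≤ 1/18 < 1, the complement has P[∩ A_i^c] ≥ 1 − 1/18 = 17/18 > 0, so some outcome avoids every A_i.

26·p = 1/18 ≈ 0.05556; existence CERTIFIED by the union bound.


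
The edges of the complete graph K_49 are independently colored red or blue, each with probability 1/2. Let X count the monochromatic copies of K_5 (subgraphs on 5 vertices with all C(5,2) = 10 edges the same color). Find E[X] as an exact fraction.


Let X = Σ_S X_S over the C(49, 5) = 1906884 subsets S of size 5, where X_S = 1 if the K_5 on S is monochromatic.
For a fixed S, the K_5 on S has C(5, 2) = 10 edges. P[all 10 edges red] = (1/2)^10, and likewise for blue, so P[monochromatic] = 2·(1/2)^10 = 2^{1 − 10} = 1/512.
Summing: E[X] = C(49, 5) · 2^{1 − 10} = 1906884 · 1/512 = 476721/128.
Numerically: E[X] ≈ 3724.38281.

E[X] = C(49,5)·2^(1−C(5,2)) = 476721/128 ≈ 3724.38281.


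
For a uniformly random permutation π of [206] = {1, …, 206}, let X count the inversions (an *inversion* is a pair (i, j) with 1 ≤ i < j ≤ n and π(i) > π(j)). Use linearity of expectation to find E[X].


Write X = Σ X_I over the C(206, 2) = 21115 pairs i < j, with X_I the indicator of one inversion.
There are 21115 indicators.
For each fixed pair i < j, the values π(i) and π(j) are two distinct elements of {1, …, 206} in uniformly random order; by symmetry P[π(i) > π(j)] = 1/2.
By linearity: E[X] = 21115 · (1/2) = C(206, 2) · (1/2) = 21115/2 = 21115/2 ≈ 10557.5000.

E[X] = 21115/2 = 10557.5000.


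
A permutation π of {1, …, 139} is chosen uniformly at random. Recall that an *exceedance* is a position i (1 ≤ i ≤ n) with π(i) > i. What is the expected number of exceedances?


Write X = Σ_{i=1}^{139} X_i, where X_i = 1_{π(i) > i}.
For each fixed i, π(i) is uniform over {1, …, 139} (marginal of a uniform permutation), so P[π(i) > i] = (n − i)/n. Summing: Σ_{i=1}^{139} (n − i)/n = (0 + 1 + … + 138)/139 = 139(139 − 1)/(2·139) = (139 − 1)/2.
Hence E[X] = Σ_{i=1}^{139} (139 − i)/139 = 69 ≈ 69.000000.

E[X] = 69 = 69.000000.


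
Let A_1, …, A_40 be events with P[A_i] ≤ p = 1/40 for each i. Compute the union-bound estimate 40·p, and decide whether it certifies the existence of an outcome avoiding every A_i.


Union bound: P[∪_{i=1}^{40} A_i] ≤ Σ_i P[A_i] ≤ 40·p = 40·(1/40) = 1.
Numerically: 1 ≈ 1.0000000.
Is 1 < 1? NO.
Since the bound 1 is ≥ 1, the union bound is uninformative here; it does NOT by itself certify existence.

40·p = 1 ≈ 1.0000000; existence NOT certified by the union bound.


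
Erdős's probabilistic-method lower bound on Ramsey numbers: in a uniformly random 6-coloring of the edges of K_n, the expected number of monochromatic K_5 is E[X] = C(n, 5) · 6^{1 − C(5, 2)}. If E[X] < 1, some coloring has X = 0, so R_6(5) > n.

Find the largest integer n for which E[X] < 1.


We need C(n, 5) · 6^{1 − 10} < 1, i.e. C(n, 5) < 6^{10 − 1} = 10077696.
Check values of n near the boundary:
  n = 63: C(63, 5) = 7028847; 7028847 < 10077696? YES
  n = 64: C(64, 5) = 7624512; 7624512 < 10077696? YES
  n = 65: C(65, 5) = 8259888; 8259888 < 10077696? YES
  n = 66: C(66, 5) = 8936928; 8936928 < 10077696? YES
  n = 67: C(67, 5) = 9657648; 9657648 < 10077696? YES
  n = 68: C(68, 5) = 10424128; 10424128 < 10077696? NO
The largest n with C(n, 5) < 10077696 is n = 67 (where E[X] = 67067/69984 ≈ 0.958). Hence R_6(5) > 67, i.e. R_6(5) ≥ 68.

Largest n = 67; hence R_6(5) > 67.


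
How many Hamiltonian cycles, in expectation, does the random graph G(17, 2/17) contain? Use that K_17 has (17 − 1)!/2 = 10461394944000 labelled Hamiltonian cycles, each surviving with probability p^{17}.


K_17 has (17 − 1)!/2 = 10461394944000 labelled Hamiltonian cycles.
For each such Hamiltonian cycle H, let X_H = 1 if all 17 edges of H are present in G. Then P[X_H = 1] = p^{17} = (2/17)^{17} = 131072/827240261886336764177.
By linearity of expectation: E[X] = Σ_H E[X_H] = 10461394944000 · p^{17} = 10461394944000 · 131072/827240261886336764177 = 1371195958099968000/827240261886336764177.
Numerically: E[X] ≈ 0.0016576.

E[X] = 10461394944000 · (2/17)^{17} = 1371195958099968000/827240261886336764177 ≈ 0.0016576.


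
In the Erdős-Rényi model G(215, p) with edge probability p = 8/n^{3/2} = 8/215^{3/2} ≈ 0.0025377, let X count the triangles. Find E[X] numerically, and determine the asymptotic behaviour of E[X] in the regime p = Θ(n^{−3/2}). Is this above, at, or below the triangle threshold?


Number of potential triangles: C(215, 3) = 1633355.
Each occurs with probability p³ ≈ (0.0025377)³ ≈ 1.6341687e-08.
By linearity: E[X] = C(215, 3)·p³ ≈ 1633355 · 1.6341687e-08 ≈ 0.02669.
Since α = 3/2 > 1, p = c/n^{3/2} = o(1/n) is below the triangle threshold p ~ 1/n. Asymptotically E[X] ~ (c³/6)·n^{3(1−α)} = (8³/6)·n^{-1.5} → 0, so by Markov's inequality G has no triangles w.h.p.

E[X] ≈ 0.02669; in regime p = Θ(1/n^{3/2}) E[X] tends to 0 (below the triangle threshold p ~ 1/n).


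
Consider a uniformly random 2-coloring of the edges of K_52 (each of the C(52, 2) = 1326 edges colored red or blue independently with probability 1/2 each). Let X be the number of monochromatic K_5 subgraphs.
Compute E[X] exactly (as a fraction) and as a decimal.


Let X = Σ_S X_S over the C(52, 5) = 2598960 subsets S of size 5, where X_S = 1 if the K_5 on S is monochromatic.
For a fixed S, the K_5 on S has C(5, 2) = 10 edges. P[all 10 edges red] = (1/2)^10, and likewise for blue, so P[monochromatic] = 2·(1/2)^10 = 2^{1 − 10} = 1/512.
By linearity of expectation: E[X] = C(52, 5) · 2^{1 − 10} = 2598960 · 1/512 = 162435/32.
Numerically: E[X] ≈ 5076.094.

E[X] = C(52,5)·2^(1−C(5,2)) = 162435/32 ≈ 5076.094.


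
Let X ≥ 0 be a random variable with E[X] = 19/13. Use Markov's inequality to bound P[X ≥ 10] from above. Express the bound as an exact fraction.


μ = E[X] = 19/13, a = 10.
Markov: P[X ≥ 10] ≤ μ/a = (19/13)/10 = 19/130.
Numerically: ≈ 0.14615.
(Since a = 10 > μ = 1.46154, the bound 19/130 is < 1 and informative.)

P[X ≥ 10] ≤ 19/130 ≈ 0.14615.


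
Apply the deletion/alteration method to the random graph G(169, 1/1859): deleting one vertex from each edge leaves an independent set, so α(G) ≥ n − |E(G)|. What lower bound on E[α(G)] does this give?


E[|E(G)|] = C(169, 2)·p = 14196 · (1/1859) = 84/11.
E[α(G)] ≥ n − E[|E(G)|] = 169 − 84/11 = 1775/11.
Numerically: ≈ 161.364.
(This is only a lower bound; the true E[α(G)] may be larger.)

E[α(G)] ≥ 1775/11 ≈ 161.364.


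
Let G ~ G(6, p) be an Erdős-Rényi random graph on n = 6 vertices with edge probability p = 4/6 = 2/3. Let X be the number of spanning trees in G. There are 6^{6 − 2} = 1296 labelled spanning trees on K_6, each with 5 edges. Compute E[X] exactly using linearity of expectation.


K_6 has 6^{6 − 2} = 1296 labelled spanning trees.
For each such spanning tree H, let X_H = 1 if all 5 edges of H are present in G. Then P[X_H = 1] = p^{5} = (2/3)^{5} = 32/243.
Summing the indicators: E[X] = Σ_H E[X_H] = 1296 · p^{5} = 1296 · 32/243 = 512/3.
Numerically: E[X] ≈ 170.67.

E[X] = 1296 · (2/3)^{5} = 512/3 ≈ 170.67.


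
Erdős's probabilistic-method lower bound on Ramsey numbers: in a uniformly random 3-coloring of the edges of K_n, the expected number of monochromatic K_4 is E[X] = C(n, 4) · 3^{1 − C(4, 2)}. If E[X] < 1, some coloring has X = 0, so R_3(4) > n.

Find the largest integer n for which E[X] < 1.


We need C(n, 4) · 3^{1 − 6} < 1, i.e. C(n, 4) < 3^{6 − 1} = 243.
Check values of n near the boundary:
  n = 5: C(5, 4) = 5; 5 < 243? YES
  n = 6: C(6, 4) = 15; 15 < 243? YES
  n = 7: C(7, 4) = 35; 35 < 243? YES
  n = 8: C(8, 4) = 70; 70 < 243? YES
  n = 9: C(9, 4) = 126; 126 < 243? YES
  n = 10: C(10, 4) = 210; 210 < 243? YES
  n = 11: C(11, 4) = 330; 330 < 243? NO
  n = 12: C(12, 4) = 495; 495 < 243? NO
The largest n with C(n, 4) < 243 is n = 10 (where E[X] = 70/81 ≈ 0.8641975). Hence R_3(4) > 10, i.e. R_3(4) ≥ 11.

Largest n = 10; hence R_3(4) > 10.


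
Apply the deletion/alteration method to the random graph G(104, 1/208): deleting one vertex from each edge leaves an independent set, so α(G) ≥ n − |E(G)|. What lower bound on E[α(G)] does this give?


E[|E(G)|] = C(104, 2)·p = 5356 · (1/208) = 103/4.
E[α(G)] ≥ n − E[|E(G)|] = 104 − 103/4 = 313/4.
Numerically: ≈ 78.250.
(This is only a lower bound; the true E[α(G)] may be larger.)

E[α(G)] ≥ 313/4 ≈ 78.250.


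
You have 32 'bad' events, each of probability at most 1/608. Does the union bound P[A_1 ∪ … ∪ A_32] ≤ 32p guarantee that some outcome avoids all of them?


Union bound: P[∪_{i=1}^{32} A_i] ≤ Σ_i P[A_i] ≤ 32·p = 32·(1/608) = 1/19.
Numerically: 1/19 ≈ 0.052632.
Is 1/19 < 1? YES.
Since P[∪ A_i] ≤ 1/19 < 1, the complement has P[∩ A_i^c] ≥ 1 − 1/19 = 18/19 > 0, so some outcome avoids every A_i.

32·p = 1/19 ≈ 0.052632; existence CERTIFIED by the union bound.


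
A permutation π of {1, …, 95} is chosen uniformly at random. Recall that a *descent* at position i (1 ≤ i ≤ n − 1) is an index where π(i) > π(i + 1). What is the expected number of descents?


Write X = Σ X_I over i = 1, …, 94, with X_I the indicator of one descent.
There are 94 indicators.
For each fixed i, the pair (π(i), π(i+1)) is a uniformly random ordered pair of distinct values from {1, …, 95}; by symmetry P[π(i) > π(i+1)] = 1/2.
By linearity: E[X] = 94 · (1/2) = (95 − 1) · (1/2) = 47 ≈ 47.00000.

E[X] = 47 = 47.00000.


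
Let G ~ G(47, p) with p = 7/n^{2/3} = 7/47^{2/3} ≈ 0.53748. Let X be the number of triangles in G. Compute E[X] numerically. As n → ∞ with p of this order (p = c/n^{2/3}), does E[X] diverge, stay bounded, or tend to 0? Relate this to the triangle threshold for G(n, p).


Number of potential triangles: C(47, 3) = 16215.
Each occurs with probability p³ ≈ (0.53748)³ ≈ 1.5527388e-01.
By linearity: E[X] = C(47, 3)·p³ ≈ 16215 · 1.5527388e-01 ≈ 2517.76596.
Since α = 2/3 < 1, p = c/n^{2/3} ≫ 1/n is above the triangle threshold p ~ 1/n. Asymptotically E[X] ~ (c³/6)·n^{3(1−α)} = (7³/6)·n^{1} → ∞; triangles are abundant w.h.p.

E[X] ≈ 2517.76596; in regime p = Θ(1/n^{2/3}) E[X] diverges (above the triangle threshold p ~ 1/n).


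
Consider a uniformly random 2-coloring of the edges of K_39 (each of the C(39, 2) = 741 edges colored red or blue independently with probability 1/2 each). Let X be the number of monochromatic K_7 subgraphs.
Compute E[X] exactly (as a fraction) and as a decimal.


Let X = Σ_S X_S over the C(39, 7) = 15380937 subsets S of size 7, where X_S = 1 if the K_7 on S is monochromatic.
For a fixed S, the K_7 on S has C(7, 2) = 21 edges. P[all 21 edges red] = (1/2)^21, and likewise for blue, so P[monochromatic] = 2·(1/2)^21 = 2^{1 − 21} = 1/1048576.
By linearity of expectation: E[X] = C(39, 7) · 2^{1 − 21} = 15380937 · 1/1048576 = 15380937/1048576.
Numerically: E[X] ≈ 14.6684.

E[X] = C(39,7)·2^(1−C(7,2)) = 15380937/1048576 ≈ 14.6684.
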